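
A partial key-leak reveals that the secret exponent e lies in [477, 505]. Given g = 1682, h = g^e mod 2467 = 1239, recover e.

496

Compute 1682^477 mod 2467 = 1769, then multiply by 1682 repeatedly:
  1682^477=1769  1682^478=256  1682^479=1334  1682^480=1285  1682^481=278
  1682^482=1333  1682^483=2070  1682^484=803  1682^485=1197  1682^486=282
  1682^487=660  1682^488=2437  1682^489=1347  1682^490=948  1682^491=854
  1682^492=634  1682^493=644  1682^494=195  1682^495=2346  1682^496=1239
Found 1239 at exponent 496.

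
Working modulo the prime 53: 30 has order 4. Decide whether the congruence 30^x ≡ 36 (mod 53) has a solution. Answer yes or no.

36 ∈ ⟨30⟩ iff 36^4 ≡ 1 (mod 53), since |⟨30⟩| = 4.
36^4 mod 53 = 46.
Since 46 ≠ 1, 36 does not lie in the subgroup.

no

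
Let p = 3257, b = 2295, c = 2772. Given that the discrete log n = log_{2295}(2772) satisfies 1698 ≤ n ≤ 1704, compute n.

Compute 2295^1698 mod 3257 = 798, then multiply by 2295 repeatedly:
  2295^1698=798  2295^1699=976  2295^1700=2361  2295^1701=2104  2295^1702=1806
  2295^1703=1866  2295^1704=2772
Found 2772 at exponent 1704.

1704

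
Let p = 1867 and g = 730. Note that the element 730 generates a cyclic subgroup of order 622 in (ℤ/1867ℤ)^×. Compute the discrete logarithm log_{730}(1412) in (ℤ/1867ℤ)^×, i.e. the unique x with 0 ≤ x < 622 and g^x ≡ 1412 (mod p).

3

Baby-step giant-step with m = ceil(sqrt(622)) = 25.
Baby table (730^j mod 1867 for j=0..24):
  0:1  1:730  2:805  3:1412  4:176  5:1524  6:1655  7:201
  8:1104  9:1243  10:28  11:1770  12:136  13:329  14:1194  15:1598
  16:1532  17:27  18:1040  19:1198  20:784  21:1018  22:74  23:1744
  24:1693
Giant step factor: 730^(-25) ≡ 1021 (mod 1867).
Scan 1412·1021^i mod 1867 for i = 0, 1, …:
  i=0: 1412
Match at i=0, j=3: x = 0·25 + 3 = 3.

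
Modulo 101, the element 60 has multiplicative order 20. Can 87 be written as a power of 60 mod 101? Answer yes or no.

yes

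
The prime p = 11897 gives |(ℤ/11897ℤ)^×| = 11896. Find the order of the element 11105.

11896

The order of 11105 must divide p − 1 = 11896 = 2^3 · 1487.
Divisors: 1, 2, 4, 8, 1487, 2974, 5948, 11896.
Check each in increasing order: 11105^1 ≡ 11105;  11105^2 ≡ 8620;  11105^4 ≡ 7635;  11105^8 ≡ 9822;  11105^1487 ≡ 9498;  11105^2974 ≡ 8950;  11105^5948 ≡ 11896;  11105^11896 ≡ 1.
Smallest exponent giving 1 is 11896.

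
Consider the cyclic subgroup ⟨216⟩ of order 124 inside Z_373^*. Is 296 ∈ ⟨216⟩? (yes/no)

no

296 ∈ ⟨216⟩ iff 296^124 ≡ 1 (mod 373), since |⟨216⟩| = 124.
296^124 mod 373 = 88.
Since 88 ≠ 1, 296 does not lie in the subgroup.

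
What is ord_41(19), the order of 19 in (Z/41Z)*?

The order of 19 must divide p − 1 = 40 = 2^3 · 5.
Divisors: 1, 2, 4, 5, 8, 10, 20, 40.
Check each in increasing order: 19^1 ≡ 19;  19^2 ≡ 33;  19^4 ≡ 23;  19^5 ≡ 27;  19^8 ≡ 37;  19^10 ≡ 32;  19^20 ≡ 40;  19^40 ≡ 1.
Smallest exponent giving 1 is 40.

40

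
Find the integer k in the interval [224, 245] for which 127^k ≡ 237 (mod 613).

Compute 127^224 mod 613 = 115, then multiply by 127 repeatedly:
  127^224=115  127^225=506  127^226=510  127^227=405  127^228=556
  127^229=117  127^230=147  127^231=279  127^232=492  127^233=571
  127^234=183  127^235=560  127^236=12  127^237=298  127^238=453
  127^239=522  127^240=90  127^241=396  127^242=26  127^243=237
Found 237 at exponent 243.

243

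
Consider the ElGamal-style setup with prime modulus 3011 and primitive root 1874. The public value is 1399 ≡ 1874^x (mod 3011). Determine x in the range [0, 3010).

Baby-step giant-step with m = ceil(sqrt(3010)) = 55.
Baby table (1874^j mod 3011 for j=0..54):
  0:1  1:1874  2:1050  3:1517  4:474  5:31  6:885  7:2440
  8:1862  9:2650  10:961  11:336  12:365  13:513  14:853  15:2692
  16:1383  17:2282  18:848  19:2355  20:2155  21:719  22:1489  23:2200
  24:741  25:563  26:1212  27:994  28:1958  29:1894  30:2398  31:1440
  32:704  33:478  34:1505  35:2074  36:2486  37:747  38:2774  39:1490
  40:1063  41:1791  42:2080  43:1686  44:1025  45:2843  46:1323  47:1249
  48:1079  49:1665  50:814  51:1870  52:2587  53:328  54:428
Giant step factor: 1874^(-55) ≡ 2052 (mod 3011).
Scan 1399·2052^i mod 3011 for i = 0, 1, …:
  i=0: 1399   i=1: 1265   i=2: 298   i=3: 263
  i=4: 707   i=5: 2473   i=6: 1061   i=7: 219
  i=8: 749   i=9: 1338     …   i=16: 2168
  i=17: 1489
Match at i=17, j=22: x = 17·55 + 22 = 957.

957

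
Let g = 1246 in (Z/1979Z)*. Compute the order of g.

The order of 1246 must divide p − 1 = 1978 = 2 · 23 · 43.
Divisors: 1, 2, 23, 43, 46, 86, 989, 1978.
Check each in increasing order: 1246^1 ≡ 1246;  1246^2 ≡ 980;  1246^23 ≡ 1120;  1246^43 ≡ 1062;  1246^46 ≡ 1693;  1246^86 ≡ 1793;  1246^989 ≡ 1978;  1246^1978 ≡ 1.
Smallest exponent giving 1 is 1978.

1978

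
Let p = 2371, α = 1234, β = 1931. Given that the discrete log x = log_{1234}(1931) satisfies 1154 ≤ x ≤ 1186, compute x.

Compute 1234^1154 mod 2371 = 77, then multiply by 1234 repeatedly:
  1234^1154=77  1234^1155=178  1234^1156=1520  1234^1157=219  1234^1158=2323
  1234^1159=43  1234^1160=900  1234^1161=972  1234^1162=2093  1234^1163=743
  1234^1164=1656  1234^1165=2073  1234^1166=2144  1234^1167=2031  1234^1168=107
  1234^1169=1633  1234^1170=2143  1234^1171=797  1234^1172=1904  1234^1173=2246
  1234^1174=2236  1234^1175=1751  1234^1176=753  1234^1177=2141  1234^1178=700
  1234^1179=756  1234^1180=1101  1234^1181=51  1234^1182=1288  1234^1183=822
  1234^1184=1931
Found 1931 at exponent 1184.

1184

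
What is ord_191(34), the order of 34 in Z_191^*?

The order of 34 must divide p − 1 = 190 = 2 · 5 · 19.
Divisors: 1, 2, 5, 10, 19, 38, 95, 190.
Check each in increasing order: 34^1 ≡ 34;  34^2 ≡ 10;  34^5 ≡ 153;  34^10 ≡ 107;  34^19 ≡ 39;  34^38 ≡ 184;  34^95 ≡ 1.
Smallest exponent giving 1 is 95.

95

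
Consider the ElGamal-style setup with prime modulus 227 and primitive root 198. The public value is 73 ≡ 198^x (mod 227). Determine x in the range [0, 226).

150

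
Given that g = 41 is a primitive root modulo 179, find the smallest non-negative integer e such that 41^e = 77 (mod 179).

108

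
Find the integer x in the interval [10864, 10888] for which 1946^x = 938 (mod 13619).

Compute 1946^10864 mod 13619 = 2518, then multiply by 1946 repeatedly:
  1946^10864=2518  1946^10865=10807  1946^10866=2686  1946^10867=10879  1946^10868=6608
  1946^10869=2832  1946^10870=8996  1946^10871=5801  1946^10872=12214  1946^10873=3289
  1946^10874=13083  1946^10875=5607  1946^10876=2403  1946^10877=4921  1946^10878=2109
  1946^10879=4795  1946^10880=2055  1946^10881=8663  1946^10882=11495  1946^10883=6872
  1946^10884=12673  1946^10885=11268  1946^10886=938
Found 938 at exponent 10886.

10886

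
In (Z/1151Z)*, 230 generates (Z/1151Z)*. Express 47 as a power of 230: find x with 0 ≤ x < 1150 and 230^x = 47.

210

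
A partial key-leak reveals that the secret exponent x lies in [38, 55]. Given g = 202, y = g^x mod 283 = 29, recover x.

42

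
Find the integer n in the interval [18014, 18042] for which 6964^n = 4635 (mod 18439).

18021

Compute 6964^18014 mod 18439 = 5386, then multiply by 6964 repeatedly:
  6964^18014=5386  6964^18015=3178  6964^18016=4792  6964^18017=15337  6964^18018=8180
  6964^18019=7449  6964^18020=5929  6964^18021=4635
Found 4635 at exponent 18021.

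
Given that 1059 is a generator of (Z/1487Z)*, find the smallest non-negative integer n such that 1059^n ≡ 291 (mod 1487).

264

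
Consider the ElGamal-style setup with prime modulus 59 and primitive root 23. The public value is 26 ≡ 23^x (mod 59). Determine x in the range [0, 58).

34

Baby-step giant-step with m = ceil(sqrt(58)) = 8.
Baby table (23^j mod 59 for j=0..7):
  0:1  1:23  2:57  3:13  4:4  5:33  6:51  7:52
Giant step factor: 23^(-8) ≡ 48 (mod 59).
Scan 26·48^i mod 59 for i = 0, 1, …:
  i=0: 26   i=1: 9   i=2: 19   i=3: 27
  i=4: 57
Match at i=4, j=2: x = 4·8 + 2 = 34.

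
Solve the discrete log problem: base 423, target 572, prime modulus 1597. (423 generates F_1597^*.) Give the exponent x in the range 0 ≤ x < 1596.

310

Baby-step giant-step with m = ceil(sqrt(1596)) = 40.
Baby table (423^j mod 1597 for j=0..39):
  0:1  1:423  2:65  3:346  4:1031  5:132  6:1538  7:595
  8:956  9:347  10:1454  11:197  12:287  13:29  14:1088  15:288
  16:452  17:1153  18:634  19:1483  20:1285  21:575  22:481  23:644
  24:922  25:338  26:841  27:1209  28:367  29:332  30:1497  31:819
  32:1485  33:534  34:705  35:1173  36:1109  37:1186  38:220  39:434
Giant step factor: 423^(-40) ≡ 175 (mod 1597).
Scan 572·175^i mod 1597 for i = 0, 1, …:
  i=0: 572   i=1: 1086   i=2: 7   i=3: 1225
  i=4: 377   i=5: 498   i=6: 912   i=7: 1497
Match at i=7, j=30: x = 7·40 + 30 = 310.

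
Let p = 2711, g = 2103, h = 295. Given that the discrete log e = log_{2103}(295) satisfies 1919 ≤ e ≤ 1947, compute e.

Compute 2103^1919 mod 2711 = 88, then multiply by 2103 repeatedly:
  2103^1919=88  2103^1920=716  2103^1921=1143  2103^1922=1783  2103^1923=336
  2103^1924=1748  2103^1925=2639  2103^1926=400  2103^1927=790  2103^1928=2238
  2103^1929=218  2103^1930=295
Found 295 at exponent 1930.

1930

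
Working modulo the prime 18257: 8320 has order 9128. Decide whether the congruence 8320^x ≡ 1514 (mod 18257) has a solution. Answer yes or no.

yes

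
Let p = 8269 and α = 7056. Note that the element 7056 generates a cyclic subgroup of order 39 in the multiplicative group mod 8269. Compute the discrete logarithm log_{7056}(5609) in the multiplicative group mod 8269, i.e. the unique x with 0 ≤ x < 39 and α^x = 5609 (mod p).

Successive powers of 7056 modulo 8269:
  7056^0=1  7056^1=7056  7056^2=7756  7056^3=2094  7056^4=6830  7056^5=748
  7056^6=2266  7056^7=4919  7056^8=3471  7056^9=6867  7056^10=5481  7056^11=8092
  7056^12=7976  7056^13=8111  7056^14=1467  7056^15=6633  7056^16=8177  7056^17=4099
  7056^18=5851  7056^19=5808  7056^20=84  7056^21=5605  7056^22=6522  7056^23=2247
  7056^24=3159  7056^25=4949  7056^26=157  7056^27=8015  7056^28=2149  7056^29=6267
  7056^30=5609
So 7056^30 ≡ 5609 (mod 8269), giving x = 30.

30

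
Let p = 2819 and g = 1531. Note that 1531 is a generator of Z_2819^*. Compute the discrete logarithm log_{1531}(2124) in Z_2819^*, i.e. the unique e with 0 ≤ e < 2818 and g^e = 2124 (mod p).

Baby-step giant-step with m = ceil(sqrt(2818)) = 54.
Baby table (1531^j mod 2819 for j=0..53):
  0:1  1:1531  2:1372  3:377  4:2111  5:1367  6:1179  7:889
  8:2301  9:1900  10:2511  11:2044  12:274  13:2282  14:1001  15:1814
  16:519  17:2450  18:1680  19:1152  20:1837  21:1904  22:178  23:1894
  24:1782  25:2269  26:831  27:892  28:1256  29:378  30:823  31:2739
  32:1556  33:181  34:849  35:260  36:581  37:1526  38:2174  39:1974
  40:226  41:2088  42:2801  43:632  44:675  45:1671  46:1468  47:765
  48:1330  49:912  50:867  51:2447  52:2725  53:2674
Giant step factor: 1531^(-54) ≡ 2256 (mod 2819).
Scan 2124·2256^i mod 2819 for i = 0, 1, …:
  i=0: 2124   i=1: 2263   i=2: 119   i=3: 659
  i=4: 1091   i=5: 309   i=6: 811   i=7: 85
  i=8: 68   i=9: 1182     …   i=36: 722
  i=37: 2269
Match at i=37, j=25: e = 37·54 + 25 = 2023.

2023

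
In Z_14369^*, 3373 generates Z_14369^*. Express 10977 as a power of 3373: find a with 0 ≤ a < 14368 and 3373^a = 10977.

13732

Baby-step giant-step with m = ceil(sqrt(14368)) = 120.
Baby table (3373^j mod 14369 for j=0..119):
  0:1  1:3373  2:11250  3:12090  4:348  5:9915  6:6632  7:11572
  8:6152  9:1860  10:8896  11:3736  12:14284  13:675  14:6473  15:6918
  16:13527  17:4996  18:11040  19:7841  20:8733  21:14328  22:5397  23:12927
  24:7225  25:101  26:10186  27:1099  28:14094  29:6410  30:9954  31:8858
  32:4883  33:3485  34:1063  35:7618  36:3742  37:5784  38:10699  39:7168
  40:9006  41:1172  42:1681  43:8627  44:1646  45:5524  46:10228  47:13444
  48:12417  49:11275  50:10201  51:8587  52:10416  53:963  54:805  55:13893
  56:3780  57:4637  58:7129  59:6780  60:7861  61:4348  62:9424  63:2924
  64:5518  65:4359  66:3420  67:11722  68:9187  69:8187  70:11902  71:12829
  72:7158  73:4014  74:3624  75:10102  76:5147  77:3079  78:11049  79:9460
  80:9400  81:8186  82:8529  83:1579  84:9437  85:3666  86:8078  87:3470
  88:7944  89:11296  90:9189  91:564  92:5664  93:8271  94:7854  95:9475
  96:2519  97:4508  98:3082  99:6799  100:103  101:2563  102:9230  103:9536
  104:7106  105:1046  106:7753  107:13658  108:1420  109:4783  110:11041  111:11214
  112:5614  113:12049  114:5745  115:8473  116:13857  117:11673  118:1969  119:2959
Giant step factor: 3373^(-120) ≡ 7182 (mod 14369).
Scan 10977·7182^i mod 14369 for i = 0, 1, …:
  i=0: 10977   i=1: 8480   i=2: 7538   i=3: 9893
  i=4: 11190   i=5: 763   i=6: 5277   i=7: 8361
  i=8: 651   i=9: 5557     …   i=113: 4455
  i=114: 10416
Match at i=114, j=52: a = 114·120 + 52 = 13732.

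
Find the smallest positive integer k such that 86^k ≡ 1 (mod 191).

95

The order of 86 must divide p − 1 = 190 = 2 · 5 · 19.
Divisors: 1, 2, 5, 10, 19, 38, 95, 190.
Check each in increasing order: 86^1 ≡ 86;  86^2 ≡ 138;  86^5 ≡ 150;  86^10 ≡ 153;  86^19 ≡ 39;  86^38 ≡ 184;  86^95 ≡ 1.
Smallest exponent giving 1 is 95.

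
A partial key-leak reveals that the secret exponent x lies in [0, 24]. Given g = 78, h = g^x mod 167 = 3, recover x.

6

Compute 78^0 mod 167 = 1, then multiply by 78 repeatedly:
  78^0=1  78^1=78  78^2=72  78^3=105  78^4=7
  78^5=45  78^6=3
Found 3 at exponent 6.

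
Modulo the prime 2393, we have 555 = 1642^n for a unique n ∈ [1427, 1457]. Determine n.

Compute 1642^1427 mod 2393 = 952, then multiply by 1642 repeatedly:
  1642^1427=952  1642^1428=555
Found 555 at exponent 1428.

1428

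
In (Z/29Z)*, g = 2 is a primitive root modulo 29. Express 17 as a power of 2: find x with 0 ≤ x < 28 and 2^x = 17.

Successive powers of 2 modulo 29:
  2^0=1  2^1=2  2^2=4  2^3=8  2^4=16  2^5=3
  2^6=6  2^7=12  2^8=24  2^9=19  2^10=9  2^11=18
  2^12=7  2^13=14  2^14=28  2^15=27  2^16=25  2^17=21
  2^18=13  2^19=26  2^20=23  2^21=17
So 2^21 ≡ 17 (mod 29), giving x = 21.

21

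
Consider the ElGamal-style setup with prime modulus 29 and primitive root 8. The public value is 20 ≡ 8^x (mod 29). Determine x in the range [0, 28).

Successive powers of 8 modulo 29:
  8^0=1  8^1=8  8^2=6  8^3=19  8^4=7  8^5=27
  8^6=13  8^7=17  8^8=20
So 8^8 ≡ 20 (mod 29), giving x = 8.

8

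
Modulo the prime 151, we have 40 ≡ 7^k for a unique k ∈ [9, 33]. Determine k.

Compute 7^9 mod 151 = 65, then multiply by 7 repeatedly:
  7^9=65  7^10=2  7^11=14  7^12=98  7^13=82
  7^14=121  7^15=92  7^16=40
Found 40 at exponent 16.

16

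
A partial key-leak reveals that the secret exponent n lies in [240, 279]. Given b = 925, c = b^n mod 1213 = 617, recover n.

253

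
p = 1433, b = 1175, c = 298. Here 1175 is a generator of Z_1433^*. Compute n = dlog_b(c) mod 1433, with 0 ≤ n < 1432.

33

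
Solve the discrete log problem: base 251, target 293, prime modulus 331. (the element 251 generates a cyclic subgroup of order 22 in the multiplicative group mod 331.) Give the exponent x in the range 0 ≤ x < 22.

16

Successive powers of 251 modulo 331:
  251^0=1  251^1=251  251^2=111  251^3=57  251^4=74  251^5=38
  251^6=270  251^7=246  251^8=180  251^9=164  251^10=120  251^11=330
  251^12=80  251^13=220  251^14=274  251^15=257  251^16=293
So 251^16 ≡ 293 (mod 331), giving x = 16.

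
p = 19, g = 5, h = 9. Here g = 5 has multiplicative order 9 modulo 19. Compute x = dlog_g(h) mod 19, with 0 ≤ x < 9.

Successive powers of 5 modulo 19:
  5^0=1  5^1=5  5^2=6  5^3=11  5^4=17  5^5=9
So 5^5 ≡ 9 (mod 19), giving x = 5.

5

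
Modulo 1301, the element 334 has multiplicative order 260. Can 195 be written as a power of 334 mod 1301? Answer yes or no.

yes

195 ∈ ⟨334⟩ iff 195^260 ≡ 1 (mod 1301), since |⟨334⟩| = 260.
195^260 mod 1301 = 1.
Since 1 = 1, 195 lies in the subgroup.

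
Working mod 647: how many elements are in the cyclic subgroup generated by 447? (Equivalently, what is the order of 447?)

The order of 447 must divide p − 1 = 646 = 2 · 17 · 19.
Divisors: 1, 2, 17, 19, 34, 38, 323, 646.
Check each in increasing order: 447^1 ≡ 447;  447^2 ≡ 533;  447^17 ≡ 210;  447^19 ≡ 646;  447^34 ≡ 104;  447^38 ≡ 1.
Smallest exponent giving 1 is 38.

38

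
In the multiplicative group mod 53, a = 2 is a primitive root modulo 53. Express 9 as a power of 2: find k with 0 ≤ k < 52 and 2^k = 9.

Baby-step giant-step with m = ceil(sqrt(52)) = 8.
Baby table (2^j mod 53 for j=0..7):
  0:1  1:2  2:4  3:8  4:16  5:32  6:11  7:22
Giant step factor: 2^(-8) ≡ 47 (mod 53).
Scan 9·47^i mod 53 for i = 0, 1, …:
  i=0: 9   i=1: 52   i=2: 6   i=3: 17
  i=4: 4
Match at i=4, j=2: k = 4·8 + 2 = 34.

34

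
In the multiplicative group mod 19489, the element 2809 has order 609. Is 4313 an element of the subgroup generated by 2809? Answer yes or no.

yes

4313 ∈ ⟨2809⟩ iff 4313^609 ≡ 1 (mod 19489), since |⟨2809⟩| = 609.
4313^609 mod 19489 = 1.
Since 1 = 1, 4313 lies in the subgroup.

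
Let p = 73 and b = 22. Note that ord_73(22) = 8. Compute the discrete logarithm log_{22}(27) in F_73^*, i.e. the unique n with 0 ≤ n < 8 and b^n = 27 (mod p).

6

Successive powers of 22 modulo 73:
  22^0=1  22^1=22  22^2=46  22^3=63  22^4=72  22^5=51
  22^6=27
So 22^6 ≡ 27 (mod 73), giving n = 6.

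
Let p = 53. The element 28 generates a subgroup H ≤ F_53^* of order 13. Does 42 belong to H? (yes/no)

yes

⟨28⟩ has order 13; its elements mod 53 are {1, 10, 13, 15, 16, 24, 28, 36, 42, 44, 46, 47, 49}.
42 is in this set.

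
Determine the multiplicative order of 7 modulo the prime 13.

12

The order of 7 must divide p − 1 = 12 = 2^2 · 3.
Divisors: 1, 2, 3, 4, 6, 12.
Check each in increasing order: 7^1 ≡ 7;  7^2 ≡ 10;  7^3 ≡ 5;  7^4 ≡ 9;  7^6 ≡ 12;  7^12 ≡ 1.
Smallest exponent giving 1 is 12.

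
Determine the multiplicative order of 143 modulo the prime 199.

198

The order of 143 must divide p − 1 = 198 = 2 · 3^2 · 11.
Divisors: 1, 2, 3, 6, 9, 11, 18, 22, 33, 66, 99, 198.
Check each in increasing order: 143^1 ≡ 143;  143^2 ≡ 151;  143^3 ≡ 101;  143^6 ≡ 52;  143^9 ≡ 78;  143^11 ≡ 37;  143^18 ≡ 114;  143^22 ≡ 175;  143^33 ≡ 107;  143^66 ≡ 106;  143^99 ≡ 198;  143^198 ≡ 1.
Smallest exponent giving 1 is 198.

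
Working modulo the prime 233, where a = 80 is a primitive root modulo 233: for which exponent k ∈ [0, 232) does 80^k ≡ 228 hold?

101

Baby-step giant-step with m = ceil(sqrt(232)) = 16.
Baby table (80^j mod 233 for j=0..15):
  0:1  1:80  2:109  3:99  4:231  5:73  6:15  7:35
  8:4  9:87  10:203  11:163  12:225  13:59  14:60  15:140
Giant step factor: 80^(-16) ≡ 102 (mod 233).
Scan 228·102^i mod 233 for i = 0, 1, …:
  i=0: 228   i=1: 189   i=2: 172   i=3: 69
  i=4: 48   i=5: 3   i=6: 73
Match at i=6, j=5: k = 6·16 + 5 = 101.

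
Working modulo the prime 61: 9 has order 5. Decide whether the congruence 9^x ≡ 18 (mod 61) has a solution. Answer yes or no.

⟨9⟩ has order 5; its elements mod 61 are {1, 9, 20, 34, 58}.
18 is not in this set.

no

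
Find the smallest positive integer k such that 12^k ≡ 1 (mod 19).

6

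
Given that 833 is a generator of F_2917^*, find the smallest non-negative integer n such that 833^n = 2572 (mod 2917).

1264

Baby-step giant-step with m = ceil(sqrt(2916)) = 54.
Baby table (833^j mod 2917 for j=0..53):
  0:1  1:833  2:2560  3:153  4:2018  5:802  6:73  7:2469
  8:192  9:2418  10:1464  11:206  12:2412  13:2300  14:2348  15:1494
  16:1860  17:453  18:1056  19:1631  20:2218  21:1133  22:1598  23:982
  24:1246  25:2383  26:1479  27:1033  28:2891  29:1678  30:531  31:1856
  32:38  33:2484  34:1019  35:2897  36:842  37:1306  38:2774  39:478
  40:1462  41:1457  42:209  43:1994  44:1229  45:2807  46:1714  47:1349
  48:672  49:2629  50:2207  51:721  52:2608  53:2216
Giant step factor: 833^(-54) ≡ 1609 (mod 2917).
Scan 2572·1609^i mod 2917 for i = 0, 1, …:
  i=0: 2572   i=1: 2042   i=2: 1036   i=3: 1317
  i=4: 1311   i=5: 408   i=6: 147   i=7: 246
  i=8: 2019   i=9: 1950     …   i=22: 30
  i=23: 1598
Match at i=23, j=22: n = 23·54 + 22 = 1264.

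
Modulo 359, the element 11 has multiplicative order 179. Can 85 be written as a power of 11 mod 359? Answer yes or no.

yes

85 ∈ ⟨11⟩ iff 85^179 ≡ 1 (mod 359), since |⟨11⟩| = 179.
85^179 mod 359 = 1.
Since 1 = 1, 85 lies in the subgroup.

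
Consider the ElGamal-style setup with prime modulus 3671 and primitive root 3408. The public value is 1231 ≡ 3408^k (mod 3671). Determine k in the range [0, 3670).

Baby-step giant-step with m = ceil(sqrt(3670)) = 61.
Baby table (3408^j mod 3671 for j=0..60):
  0:1  1:3408  2:3091  3:2029  4:2339  5:1571  6:1650  7:2899
  8:1131  9:3569  10:1129  11:424  12:2289  13:37  14:1282  15:566
  16:1653  17:2110  18:3062  19:2314  20:804  21:1466  22:3568  23:1392
  24:1004  25:260  26:1369  27:3382  28:2587  29:2425  30:979  31:3164
  32:1185  33:380  34:2848  35:3531  36:110  37:438  38:2278  39:2930
  40:320  41:273  42:1621  43:3184  44:3267  45:3464  46:3047  47:2588
  48:2162  49:399  50:1522  51:3524  52:1951  53:827  54:2759  55:1241
  56:336  57:3407  58:3354  59:2609  60:310
Giant step factor: 3408^(-61) ≡ 1716 (mod 3671).
Scan 1231·1716^i mod 3671 for i = 0, 1, …:
  i=0: 1231   i=1: 1571
Match at i=1, j=5: k = 1·61 + 5 = 66.

66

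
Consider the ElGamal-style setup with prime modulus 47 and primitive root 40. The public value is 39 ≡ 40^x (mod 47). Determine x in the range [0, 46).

29

Baby-step giant-step with m = ceil(sqrt(46)) = 7.
Baby table (40^j mod 47 for j=0..6):
  0:1  1:40  2:2  3:33  4:4  5:19  6:8
Giant step factor: 40^(-7) ≡ 26 (mod 47).
Scan 39·26^i mod 47 for i = 0, 1, …:
  i=0: 39   i=1: 27   i=2: 44   i=3: 16
  i=4: 40
Match at i=4, j=1: x = 4·7 + 1 = 29.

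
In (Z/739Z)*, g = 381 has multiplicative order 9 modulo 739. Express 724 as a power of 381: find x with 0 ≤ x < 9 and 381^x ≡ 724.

Successive powers of 381 modulo 739:
  381^0=1  381^1=381  381^2=317  381^3=320  381^4=724
So 381^4 ≡ 724 (mod 739), giving x = 4.

4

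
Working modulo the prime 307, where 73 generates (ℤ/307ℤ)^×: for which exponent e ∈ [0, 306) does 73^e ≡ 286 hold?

182

Baby-step giant-step with m = ceil(sqrt(306)) = 18.
Baby table (73^j mod 307 for j=0..17):
  0:1  1:73  2:110  3:48  4:127  5:61  6:155  7:263
  8:165  9:72  10:37  11:245  12:79  13:241  14:94  15:108
  16:209  17:214
Giant step factor: 73^(-18) ≡ 114 (mod 307).
Scan 286·114^i mod 307 for i = 0, 1, …:
  i=0: 286   i=1: 62   i=2: 7   i=3: 184
  i=4: 100   i=5: 41   i=6: 69   i=7: 191
  i=8: 284   i=9: 141   i=10: 110
Match at i=10, j=2: e = 10·18 + 2 = 182.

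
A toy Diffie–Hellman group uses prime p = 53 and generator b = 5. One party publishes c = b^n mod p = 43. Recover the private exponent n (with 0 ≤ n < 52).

Successive powers of 5 modulo 53:
  5^0=1  5^1=5  5^2=25  5^3=19  5^4=42  5^5=51
  5^6=43
So 5^6 ≡ 43 (mod 53), giving n = 6.

6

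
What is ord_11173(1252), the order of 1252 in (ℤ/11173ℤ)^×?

11172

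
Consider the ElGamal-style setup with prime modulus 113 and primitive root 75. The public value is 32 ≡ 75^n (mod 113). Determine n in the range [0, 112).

52

Baby-step giant-step with m = ceil(sqrt(112)) = 11.
Baby table (75^j mod 113 for j=0..10):
  0:1  1:75  2:88  3:46  4:60  5:93  6:82  7:48
  8:97  9:43  10:61
Giant step factor: 75^(-11) ≡ 37 (mod 113).
Scan 32·37^i mod 113 for i = 0, 1, …:
  i=0: 32   i=1: 54   i=2: 77   i=3: 24
  i=4: 97
Match at i=4, j=8: n = 4·11 + 8 = 52.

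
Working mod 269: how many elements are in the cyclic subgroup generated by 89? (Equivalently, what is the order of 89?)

134

The order of 89 must divide p − 1 = 268 = 2^2 · 67.
Divisors: 1, 2, 4, 67, 134, 268.
Check each in increasing order: 89^1 ≡ 89;  89^2 ≡ 120;  89^4 ≡ 143;  89^67 ≡ 268;  89^134 ≡ 1.
Smallest exponent giving 1 is 134.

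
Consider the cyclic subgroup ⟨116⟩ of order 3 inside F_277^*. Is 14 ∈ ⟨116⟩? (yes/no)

no

14 ∈ ⟨116⟩ iff 14^3 ≡ 1 (mod 277), since |⟨116⟩| = 3.
14^3 mod 277 = 251.
Since 251 ≠ 1, 14 does not lie in the subgroup.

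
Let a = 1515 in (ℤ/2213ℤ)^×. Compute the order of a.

553

The order of 1515 must divide p − 1 = 2212 = 2^2 · 7 · 79.
Divisors: 1, 2, 4, 7, 14, 28, 79, 158, 316, 553, 1106, 2212.
Check each in increasing order: 1515^1 ≡ 1515;  1515^2 ≡ 344;  1515^4 ≡ 1047;  1515^7 ≡ 1749;  1515^14 ≡ 635;  1515^28 ≡ 459;  1515^79 ≡ 1842;  1515^158 ≡ 435;  1515^316 ≡ 1120;  1515^553 ≡ 1.
Smallest exponent giving 1 is 553.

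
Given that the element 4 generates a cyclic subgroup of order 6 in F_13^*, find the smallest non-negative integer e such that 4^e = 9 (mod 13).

4

Successive powers of 4 modulo 13:
  4^0=1  4^1=4  4^2=3  4^3=12  4^4=9
So 4^4 ≡ 9 (mod 13), giving e = 4.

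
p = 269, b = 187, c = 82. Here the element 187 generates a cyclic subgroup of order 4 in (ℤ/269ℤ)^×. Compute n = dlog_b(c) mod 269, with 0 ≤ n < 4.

3

Successive powers of 187 modulo 269:
  187^0=1  187^1=187  187^2=268  187^3=82
So 187^3 ≡ 82 (mod 269), giving n = 3.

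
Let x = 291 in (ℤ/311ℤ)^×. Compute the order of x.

62

The order of 291 must divide p − 1 = 310 = 2 · 5 · 31.
Divisors: 1, 2, 5, 10, 31, 62, 155, 310.
Check each in increasing order: 291^1 ≡ 291;  291^2 ≡ 89;  291^5 ≡ 190;  291^10 ≡ 24;  291^31 ≡ 310;  291^62 ≡ 1.
Smallest exponent giving 1 is 62.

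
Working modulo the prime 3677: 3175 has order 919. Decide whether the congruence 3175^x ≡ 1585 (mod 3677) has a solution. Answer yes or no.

1585 ∈ ⟨3175⟩ iff 1585^919 ≡ 1 (mod 3677), since |⟨3175⟩| = 919.
1585^919 mod 3677 = 1.
Since 1 = 1, 1585 lies in the subgroup.

yes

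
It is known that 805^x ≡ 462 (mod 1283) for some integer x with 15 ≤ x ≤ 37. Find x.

16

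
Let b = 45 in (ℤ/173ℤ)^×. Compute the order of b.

172

The order of 45 must divide p − 1 = 172 = 2^2 · 43.
Divisors: 1, 2, 4, 43, 86, 172.
Check each in increasing order: 45^1 ≡ 45;  45^2 ≡ 122;  45^4 ≡ 6;  45^43 ≡ 80;  45^86 ≡ 172;  45^172 ≡ 1.
Smallest exponent giving 1 is 172.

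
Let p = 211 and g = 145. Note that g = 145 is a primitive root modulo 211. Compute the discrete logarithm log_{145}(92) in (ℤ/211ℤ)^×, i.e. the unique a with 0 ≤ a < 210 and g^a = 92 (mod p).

73

Baby-step giant-step with m = ceil(sqrt(210)) = 15.
Baby table (145^j mod 211 for j=0..14):
  0:1  1:145  2:136  3:97  4:139  5:110  6:125  7:190
  8:120  9:98  10:73  11:35  12:11  13:118  14:19
Giant step factor: 145^(-15) ≡ 88 (mod 211).
Scan 92·88^i mod 211 for i = 0, 1, …:
  i=0: 92   i=1: 78   i=2: 112   i=3: 150
  i=4: 118
Match at i=4, j=13: a = 4·15 + 13 = 73.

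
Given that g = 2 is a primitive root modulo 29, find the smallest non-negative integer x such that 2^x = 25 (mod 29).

16

Successive powers of 2 modulo 29:
  2^0=1  2^1=2  2^2=4  2^3=8  2^4=16  2^5=3
  2^6=6  2^7=12  2^8=24  2^9=19  2^10=9  2^11=18
  2^12=7  2^13=14  2^14=28  2^15=27  2^16=25
So 2^16 ≡ 25 (mod 29), giving x = 16.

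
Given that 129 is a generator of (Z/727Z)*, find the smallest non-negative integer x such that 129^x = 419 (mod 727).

92

Baby-step giant-step with m = ceil(sqrt(726)) = 27.
Baby table (129^j mod 727 for j=0..26):
  0:1  1:129  2:647  3:585  4:584  5:455  6:535  7:677
  8:93  9:365  10:557  11:607  12:514  13:149  14:319  15:439
  16:652  17:503  18:184  19:472  20:547  21:44  22:587  23:115
  24:295  25:251  26:391
Giant step factor: 129^(-27) ≡ 108 (mod 727).
Scan 419·108^i mod 727 for i = 0, 1, …:
  i=0: 419   i=1: 178   i=2: 322   i=3: 607
Match at i=3, j=11: x = 3·27 + 11 = 92.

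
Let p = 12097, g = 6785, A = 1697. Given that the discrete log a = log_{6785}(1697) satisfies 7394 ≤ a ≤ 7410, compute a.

Compute 6785^7394 mod 12097 = 9868, then multiply by 6785 repeatedly:
  6785^7394=9868  6785^7395=9582  6785^7396=4592  6785^7397=6945  6785^7398=4010
  6785^7399=1697
Found 1697 at exponent 7399.

7399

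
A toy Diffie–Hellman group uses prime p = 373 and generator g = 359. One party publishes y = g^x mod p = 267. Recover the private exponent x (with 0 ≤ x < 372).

Baby-step giant-step with m = ceil(sqrt(372)) = 20.
Baby table (359^j mod 373 for j=0..19):
  0:1  1:359  2:196  3:240  4:370  5:42  6:158  7:26
  8:9  9:247  10:272  11:295  12:346  13:5  14:303  15:234
  16:81  17:358  18:210  19:44
Giant step factor: 359^(-20) ≡ 66 (mod 373).
Scan 267·66^i mod 373 for i = 0, 1, …:
  i=0: 267   i=1: 91   i=2: 38   i=3: 270
  i=4: 289   i=5: 51   i=6: 9
Match at i=6, j=8: x = 6·20 + 8 = 128.

128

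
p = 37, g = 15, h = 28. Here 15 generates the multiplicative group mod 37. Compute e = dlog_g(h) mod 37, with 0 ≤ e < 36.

Successive powers of 15 modulo 37:
  15^0=1  15^1=15  15^2=3  15^3=8  15^4=9  15^5=24
  15^6=27  15^7=35  15^8=7  15^9=31  15^10=21  15^11=19
  15^12=26  15^13=20  15^14=4  15^15=23  15^16=12  15^17=32
  15^18=36  15^19=22  15^20=34  15^21=29  15^22=28
So 15^22 ≡ 28 (mod 37), giving e = 22.

22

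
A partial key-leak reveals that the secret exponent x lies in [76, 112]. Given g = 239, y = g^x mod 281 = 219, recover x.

98

Compute 239^76 mod 281 = 70, then multiply by 239 repeatedly:
  239^76=70  239^77=151  239^78=121  239^79=257  239^80=165
  239^81=95  239^82=225  239^83=104  239^84=128  239^85=244
  239^86=149  239^87=205  239^88=101  239^89=254  239^90=10
  239^91=142  239^92=218  239^93=117  239^94=144  239^95=134
  239^96=273  239^97=55  239^98=219
Found 219 at exponent 98.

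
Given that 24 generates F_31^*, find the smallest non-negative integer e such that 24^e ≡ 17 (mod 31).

Successive powers of 24 modulo 31:
  24^0=1  24^1=24  24^2=18  24^3=29  24^4=14  24^5=26
  24^6=4  24^7=3  24^8=10  24^9=23  24^10=25  24^11=11
  24^12=16  24^13=12  24^14=9  24^15=30  24^16=7  24^17=13
  24^18=2  24^19=17
So 24^19 ≡ 17 (mod 31), giving e = 19.

19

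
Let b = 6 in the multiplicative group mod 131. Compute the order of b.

130

The order of 6 must divide p − 1 = 130 = 2 · 5 · 13.
Divisors: 1, 2, 5, 10, 13, 26, 65, 130.
Check each in increasing order: 6^1 ≡ 6;  6^2 ≡ 36;  6^5 ≡ 47;  6^10 ≡ 113;  6^13 ≡ 42;  6^26 ≡ 61;  6^65 ≡ 130;  6^130 ≡ 1.
Smallest exponent giving 1 is 130.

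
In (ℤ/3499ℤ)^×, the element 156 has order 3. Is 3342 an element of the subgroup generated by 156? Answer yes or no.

yes

3342 ∈ ⟨156⟩ iff 3342^3 ≡ 1 (mod 3499), since |⟨156⟩| = 3.
3342^3 mod 3499 = 1.
Since 1 = 1, 3342 lies in the subgroup.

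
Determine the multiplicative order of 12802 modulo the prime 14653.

The order of 12802 must divide p − 1 = 14652 = 2^2 · 3^2 · 11 · 37.
Divisors: 1, 2, 3, 4, 6, 9, 11, 12, 18, 22, 33, 36, 37, 44, 66, 74, 99, 111, 132, 148, 198, 222, 333, 396, 407, 444, 666, 814, 1221, 1332, 1628, 2442, 3663, 4884, 7326, 14652.
Check each in increasing order: 12802^1 ≡ 12802;  12802^2 ≡ 12052;  12802^3 ≡ 8267;  12802^4 ≡ 10168;  12802^6 ≡ 1697;  12802^9 ≡ 6178;  12802^11 ≡ 5363;  12802^12 ≡ 7821;  12802^18 ≡ 11272;  12802^22 ≡ 12583;  12802^33 ≡ 5564;  12802^36 ≡ 1821;  12802^37 ≡ 14172;  12802^44 ≡ 6224;  12802^66 ≡ 10960;  12802^74 ≡ 11566;  12802^99 ≡ 10307;  12802^111 ≡ 4894;  12802^132 ≡ 10959;  12802^148 ≡ 5119;  12802^198 ≡ 14652;  12802^222 ≡ 8234;  12802^333 ≡ 1446;  12802^396 ≡ 1.
Smallest exponent giving 1 is 396.

396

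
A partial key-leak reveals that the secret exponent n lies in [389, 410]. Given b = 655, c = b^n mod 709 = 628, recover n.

Compute 655^389 mod 709 = 386, then multiply by 655 repeatedly:
  655^389=386  655^390=426  655^391=393  655^392=48  655^393=244
  655^394=295  655^395=377  655^396=203  655^397=382  655^398=642
  655^399=73  655^400=312  655^401=168  655^402=145  655^403=678
  655^404=256  655^405=356  655^406=628
Found 628 at exponent 406.

406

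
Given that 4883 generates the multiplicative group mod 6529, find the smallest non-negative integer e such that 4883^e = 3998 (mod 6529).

Baby-step giant-step with m = ceil(sqrt(6528)) = 81.
Baby table (4883^j mod 6529 for j=0..80):
  0:1  1:4883  2:6310  3:1379  4:2258  5:4862  6:1702  7:5978
  8:5944  9:3147  10:4064  11:2881  12:4457  13:2374  14:3267  15:2414
  16:2717  17:183  18:5645  19:5626  20:4255  21:1887  22:1802  23:4603
  24:3631  25:3938  26:1349  27:5935  28:4903  29:6035  30:3528  31:3722
  32:4319  33:1007  34:844  35:1453  36:4505  37:1714  38:5813  39:3316
  40:108  41:5044  42:2464  43:5294  44:2291  45:2776  46:1004  47:5782
  48:2110  49:368  50:1469  51:4285  52:4739  53:1761  54:270  55:6081
  56:6160  57:177  58:2463  59:411  60:2510  61:1397  62:5275  63:920
  64:408  65:919  66:2054  67:1138  68:675  69:5409  70:2342  71:3707
  72:2893  73:4292  74:6275  75:228  76:3394  77:2300  78:1020  79:5562
  80:5135
Giant step factor: 4883^(-81) ≡ 4638 (mod 6529).
Scan 3998·4638^i mod 6529 for i = 0, 1, …:
  i=0: 3998   i=1: 364   i=2: 3750   i=3: 5773
  i=4: 6274   i=5: 5588   i=6: 3543   i=7: 5470
  i=8: 4695   i=9: 1195     …   i=64: 2955
  i=65: 919
Match at i=65, j=65: e = 65·81 + 65 = 5330.

5330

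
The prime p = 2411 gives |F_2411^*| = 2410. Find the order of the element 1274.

1205

The order of 1274 must divide p − 1 = 2410 = 2 · 5 · 241.
Divisors: 1, 2, 5, 10, 241, 482, 1205, 2410.
Check each in increasing order: 1274^1 ≡ 1274;  1274^2 ≡ 473;  1274^5 ≡ 2326;  1274^10 ≡ 2403;  1274^241 ≡ 169;  1274^482 ≡ 2040;  1274^1205 ≡ 1.
Smallest exponent giving 1 is 1205.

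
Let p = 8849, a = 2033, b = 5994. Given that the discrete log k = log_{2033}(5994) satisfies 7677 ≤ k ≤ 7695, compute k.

7693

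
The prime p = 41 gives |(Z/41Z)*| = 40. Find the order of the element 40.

2

The order of 40 must divide p − 1 = 40 = 2^3 · 5.
Divisors: 1, 2, 4, 5, 8, 10, 20, 40.
Check each in increasing order: 40^1 ≡ 40;  40^2 ≡ 1.
Smallest exponent giving 1 is 2.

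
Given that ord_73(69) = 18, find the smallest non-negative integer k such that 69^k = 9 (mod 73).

3

Successive powers of 69 modulo 73:
  69^0=1  69^1=69  69^2=16  69^3=9
So 69^3 ≡ 9 (mod 73), giving k = 3.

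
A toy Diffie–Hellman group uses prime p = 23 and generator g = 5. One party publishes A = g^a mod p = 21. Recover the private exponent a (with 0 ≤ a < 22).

13

Successive powers of 5 modulo 23:
  5^0=1  5^1=5  5^2=2  5^3=10  5^4=4  5^5=20
  5^6=8  5^7=17  5^8=16  5^9=11  5^10=9  5^11=22
  5^12=18  5^13=21
So 5^13 ≡ 21 (mod 23), giving a = 13.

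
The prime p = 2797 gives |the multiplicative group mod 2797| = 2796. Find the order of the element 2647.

2796

The order of 2647 must divide p − 1 = 2796 = 2^2 · 3 · 233.
Divisors: 1, 2, 3, 4, 6, 12, 233, 466, 699, 932, 1398, 2796.
Check each in increasing order: 2647^1 ≡ 2647;  2647^2 ≡ 124;  2647^3 ≡ 979;  2647^4 ≡ 1391;  2647^6 ≡ 1867;  2647^12 ≡ 627;  2647^233 ≡ 1783;  2647^466 ≡ 1697;  2647^699 ≡ 2194;  2647^932 ≡ 1696;  2647^1398 ≡ 2796;  2647^2796 ≡ 1.
Smallest exponent giving 1 is 2796.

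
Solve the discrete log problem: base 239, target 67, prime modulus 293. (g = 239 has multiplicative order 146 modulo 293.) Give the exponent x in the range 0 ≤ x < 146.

Successive powers of 239 modulo 293:
  239^0=1  239^1=239  239^2=279  239^3=170  239^4=196  239^5=257
  239^6=186  239^7=211  239^8=33  239^9=269  239^10=124  239^11=43
  239^12=22  239^13=277  239^14=278  239^15=224  239^16=210  239^17=87
  239^18=283  239^19=247  239^20=140  239^21=58  239^22=91  239^23=67
So 239^23 ≡ 67 (mod 293), giving x = 23.

23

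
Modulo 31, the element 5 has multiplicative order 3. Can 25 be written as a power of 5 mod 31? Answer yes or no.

yes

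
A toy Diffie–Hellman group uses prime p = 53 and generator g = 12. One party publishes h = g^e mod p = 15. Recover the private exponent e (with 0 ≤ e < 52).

Successive powers of 12 modulo 53:
  12^0=1  12^1=12  12^2=38  12^3=32  12^4=13  12^5=50
  12^6=17  12^7=45  12^8=10  12^9=14  12^10=9  12^11=2
  12^12=24  12^13=23  12^14=11  12^15=26  12^16=47  12^17=34
  12^18=37  12^19=20  12^20=28  12^21=18  12^22=4  12^23=48
  12^24=46  12^25=22  12^26=52  12^27=41  12^28=15
So 12^28 ≡ 15 (mod 53), giving e = 28.

28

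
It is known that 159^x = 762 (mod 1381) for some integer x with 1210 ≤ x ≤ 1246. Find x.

Compute 159^1210 mod 1381 = 922, then multiply by 159 repeatedly:
  159^1210=922  159^1211=212  159^1212=564  159^1213=1292  159^1214=1040
  159^1215=1021  159^1216=762
Found 762 at exponent 1216.

1216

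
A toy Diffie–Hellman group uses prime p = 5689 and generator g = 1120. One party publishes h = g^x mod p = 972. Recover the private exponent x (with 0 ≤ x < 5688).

Baby-step giant-step with m = ceil(sqrt(5688)) = 76.
Baby table (1120^j mod 5689 for j=0..75):
  0:1  1:1120  2:2820  3:1005  4:4867  5:978  6:3072  7:4484
  8:4382  9:3922  10:732  11:624  12:4822  13:1779  14:1330  15:4771
  16:1549  17:5424  18:4717  19:3648  20:1058  21:1648  22:2524  23:5136
  24:741  25:5015  26:1757  27:5135  28:5310  29:2195  30:752  31:268
  32:4332  33:4812  34:1957  35:1575  36:410  37:4080  38:1333  39:2442
  40:4320  41:2750  42:2251  43:893  44:4585  45:3722  46:4292  47:5524
  48:2937  49:1198  50:4845  51:4783  52:3611  53:5130  54:5399  55:5162
  56:1416  57:4378  58:5131  59:830  60:2293  61:2421  62:3556  63:420
  64:3902  65:1088  66:1114  67:1789  68:1152  69:4526  70:221  71:2893
  72:3119  73:234  74:386  75:5645
Giant step factor: 1120^(-76) ≡ 1922 (mod 5689).
Scan 972·1922^i mod 5689 for i = 0, 1, …:
  i=0: 972   i=1: 2192   i=2: 3164   i=3: 5356
  i=4: 2831   i=5: 2498   i=6: 5329   i=7: 2138
  i=8: 1778   i=9: 3916     …   i=36: 41
  i=37: 4845
Match at i=37, j=50: x = 37·76 + 50 = 2862.

2862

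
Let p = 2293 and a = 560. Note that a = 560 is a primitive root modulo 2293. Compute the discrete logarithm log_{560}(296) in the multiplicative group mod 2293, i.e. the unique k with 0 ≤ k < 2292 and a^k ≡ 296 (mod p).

255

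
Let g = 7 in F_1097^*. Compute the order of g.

The order of 7 must divide p − 1 = 1096 = 2^3 · 137.
Divisors: 1, 2, 4, 8, 137, 274, 548, 1096.
Check each in increasing order: 7^1 ≡ 7;  7^2 ≡ 49;  7^4 ≡ 207;  7^8 ≡ 66;  7^137 ≡ 79;  7^274 ≡ 756;  7^548 ≡ 1096;  7^1096 ≡ 1.
Smallest exponent giving 1 is 1096.

1096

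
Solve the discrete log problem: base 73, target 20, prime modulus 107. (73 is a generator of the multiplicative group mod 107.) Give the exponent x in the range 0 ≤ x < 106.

67

Baby-step giant-step with m = ceil(sqrt(106)) = 11.
Baby table (73^j mod 107 for j=0..10):
  0:1  1:73  2:86  3:72  4:13  5:93  6:48  7:80
  8:62  9:32  10:89
Giant step factor: 73^(-11) ≡ 82 (mod 107).
Scan 20·82^i mod 107 for i = 0, 1, …:
  i=0: 20   i=1: 35   i=2: 88   i=3: 47
  i=4: 2   i=5: 57   i=6: 73
Match at i=6, j=1: x = 6·11 + 1 = 67.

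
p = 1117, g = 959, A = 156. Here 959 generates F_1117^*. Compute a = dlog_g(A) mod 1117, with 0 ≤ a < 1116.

Baby-step giant-step with m = ceil(sqrt(1116)) = 34.
Baby table (959^j mod 1117 for j=0..33):
  0:1  1:959  2:390  3:932  4:188  5:455  6:715  7:964
  8:717  9:648  10:380  11:278  12:756  13:71  14:1069  15:882
  16:269  17:1061  18:1029  19:500  20:307  21:642  22:211  23:172
  24:749  25:60  26:573  27:1060  28:70  29:110  30:492  31:454
  32:873  33:574
Giant step factor: 959^(-34) ≡ 665 (mod 1117).
Scan 156·665^i mod 1117 for i = 0, 1, …:
  i=0: 156   i=1: 976   i=2: 63   i=3: 566
  i=4: 1078   i=5: 873
Match at i=5, j=32: a = 5·34 + 32 = 202.

202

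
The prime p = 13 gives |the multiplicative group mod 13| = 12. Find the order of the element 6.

The order of 6 must divide p − 1 = 12 = 2^2 · 3.
Divisors: 1, 2, 3, 4, 6, 12.
Check each in increasing order: 6^1 ≡ 6;  6^2 ≡ 10;  6^3 ≡ 8;  6^4 ≡ 9;  6^6 ≡ 12;  6^12 ≡ 1.
Smallest exponent giving 1 is 12.

12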